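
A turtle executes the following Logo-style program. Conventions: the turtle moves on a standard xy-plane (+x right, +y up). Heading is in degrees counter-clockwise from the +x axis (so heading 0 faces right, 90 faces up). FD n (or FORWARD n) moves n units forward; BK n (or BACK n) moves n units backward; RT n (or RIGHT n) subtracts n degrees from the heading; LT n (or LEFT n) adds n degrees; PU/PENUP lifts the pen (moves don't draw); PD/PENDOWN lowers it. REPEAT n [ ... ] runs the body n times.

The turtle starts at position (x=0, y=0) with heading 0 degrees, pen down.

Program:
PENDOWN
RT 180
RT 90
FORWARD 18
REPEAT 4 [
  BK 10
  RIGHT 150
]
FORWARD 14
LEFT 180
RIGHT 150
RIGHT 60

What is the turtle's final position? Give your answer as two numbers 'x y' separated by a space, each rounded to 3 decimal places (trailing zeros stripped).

Executing turtle program step by step:
Start: pos=(0,0), heading=0, pen down
PD: pen down
RT 180: heading 0 -> 180
RT 90: heading 180 -> 90
FD 18: (0,0) -> (0,18) [heading=90, draw]
REPEAT 4 [
  -- iteration 1/4 --
  BK 10: (0,18) -> (0,8) [heading=90, draw]
  RT 150: heading 90 -> 300
  -- iteration 2/4 --
  BK 10: (0,8) -> (-5,16.66) [heading=300, draw]
  RT 150: heading 300 -> 150
  -- iteration 3/4 --
  BK 10: (-5,16.66) -> (3.66,11.66) [heading=150, draw]
  RT 150: heading 150 -> 0
  -- iteration 4/4 --
  BK 10: (3.66,11.66) -> (-6.34,11.66) [heading=0, draw]
  RT 150: heading 0 -> 210
]
FD 14: (-6.34,11.66) -> (-18.464,4.66) [heading=210, draw]
LT 180: heading 210 -> 30
RT 150: heading 30 -> 240
RT 60: heading 240 -> 180
Final: pos=(-18.464,4.66), heading=180, 6 segment(s) drawn

Answer: -18.464 4.66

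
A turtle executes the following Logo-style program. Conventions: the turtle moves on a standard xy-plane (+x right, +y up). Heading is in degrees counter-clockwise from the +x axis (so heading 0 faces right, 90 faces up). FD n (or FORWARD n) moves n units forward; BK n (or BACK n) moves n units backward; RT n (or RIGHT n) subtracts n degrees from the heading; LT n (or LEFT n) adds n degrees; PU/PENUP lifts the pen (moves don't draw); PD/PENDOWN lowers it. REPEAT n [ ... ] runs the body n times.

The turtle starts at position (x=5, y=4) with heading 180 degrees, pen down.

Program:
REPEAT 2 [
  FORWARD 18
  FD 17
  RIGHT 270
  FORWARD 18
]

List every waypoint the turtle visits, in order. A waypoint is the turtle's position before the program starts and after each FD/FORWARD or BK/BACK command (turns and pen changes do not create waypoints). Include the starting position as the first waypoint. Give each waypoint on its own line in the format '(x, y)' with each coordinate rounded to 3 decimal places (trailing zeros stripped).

Executing turtle program step by step:
Start: pos=(5,4), heading=180, pen down
REPEAT 2 [
  -- iteration 1/2 --
  FD 18: (5,4) -> (-13,4) [heading=180, draw]
  FD 17: (-13,4) -> (-30,4) [heading=180, draw]
  RT 270: heading 180 -> 270
  FD 18: (-30,4) -> (-30,-14) [heading=270, draw]
  -- iteration 2/2 --
  FD 18: (-30,-14) -> (-30,-32) [heading=270, draw]
  FD 17: (-30,-32) -> (-30,-49) [heading=270, draw]
  RT 270: heading 270 -> 0
  FD 18: (-30,-49) -> (-12,-49) [heading=0, draw]
]
Final: pos=(-12,-49), heading=0, 6 segment(s) drawn
Waypoints (7 total):
(5, 4)
(-13, 4)
(-30, 4)
(-30, -14)
(-30, -32)
(-30, -49)
(-12, -49)

Answer: (5, 4)
(-13, 4)
(-30, 4)
(-30, -14)
(-30, -32)
(-30, -49)
(-12, -49)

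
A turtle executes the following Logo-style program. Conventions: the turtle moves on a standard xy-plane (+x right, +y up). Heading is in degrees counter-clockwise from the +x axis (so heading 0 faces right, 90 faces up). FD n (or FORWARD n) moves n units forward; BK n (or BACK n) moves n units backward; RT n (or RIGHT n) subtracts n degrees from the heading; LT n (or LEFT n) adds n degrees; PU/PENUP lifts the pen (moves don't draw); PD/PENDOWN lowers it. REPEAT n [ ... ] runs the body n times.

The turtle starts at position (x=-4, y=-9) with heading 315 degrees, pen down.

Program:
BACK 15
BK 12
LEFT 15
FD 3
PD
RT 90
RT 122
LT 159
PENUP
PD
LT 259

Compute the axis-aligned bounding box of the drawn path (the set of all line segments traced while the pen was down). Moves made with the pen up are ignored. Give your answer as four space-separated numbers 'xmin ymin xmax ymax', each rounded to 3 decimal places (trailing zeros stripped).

Executing turtle program step by step:
Start: pos=(-4,-9), heading=315, pen down
BK 15: (-4,-9) -> (-14.607,1.607) [heading=315, draw]
BK 12: (-14.607,1.607) -> (-23.092,10.092) [heading=315, draw]
LT 15: heading 315 -> 330
FD 3: (-23.092,10.092) -> (-20.494,8.592) [heading=330, draw]
PD: pen down
RT 90: heading 330 -> 240
RT 122: heading 240 -> 118
LT 159: heading 118 -> 277
PU: pen up
PD: pen down
LT 259: heading 277 -> 176
Final: pos=(-20.494,8.592), heading=176, 3 segment(s) drawn

Segment endpoints: x in {-23.092, -20.494, -14.607, -4}, y in {-9, 1.607, 8.592, 10.092}
xmin=-23.092, ymin=-9, xmax=-4, ymax=10.092

Answer: -23.092 -9 -4 10.092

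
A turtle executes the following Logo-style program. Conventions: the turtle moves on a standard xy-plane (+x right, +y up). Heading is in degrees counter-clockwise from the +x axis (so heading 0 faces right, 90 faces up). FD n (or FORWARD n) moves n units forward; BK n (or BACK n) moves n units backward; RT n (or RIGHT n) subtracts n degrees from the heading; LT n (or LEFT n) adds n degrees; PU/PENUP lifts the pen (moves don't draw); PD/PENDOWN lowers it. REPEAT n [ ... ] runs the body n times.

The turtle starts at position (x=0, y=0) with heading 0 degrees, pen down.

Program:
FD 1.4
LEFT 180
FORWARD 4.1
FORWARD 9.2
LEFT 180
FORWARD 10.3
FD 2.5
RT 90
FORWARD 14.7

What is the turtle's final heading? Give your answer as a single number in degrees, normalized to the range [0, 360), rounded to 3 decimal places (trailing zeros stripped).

Answer: 270

Derivation:
Executing turtle program step by step:
Start: pos=(0,0), heading=0, pen down
FD 1.4: (0,0) -> (1.4,0) [heading=0, draw]
LT 180: heading 0 -> 180
FD 4.1: (1.4,0) -> (-2.7,0) [heading=180, draw]
FD 9.2: (-2.7,0) -> (-11.9,0) [heading=180, draw]
LT 180: heading 180 -> 0
FD 10.3: (-11.9,0) -> (-1.6,0) [heading=0, draw]
FD 2.5: (-1.6,0) -> (0.9,0) [heading=0, draw]
RT 90: heading 0 -> 270
FD 14.7: (0.9,0) -> (0.9,-14.7) [heading=270, draw]
Final: pos=(0.9,-14.7), heading=270, 6 segment(s) drawn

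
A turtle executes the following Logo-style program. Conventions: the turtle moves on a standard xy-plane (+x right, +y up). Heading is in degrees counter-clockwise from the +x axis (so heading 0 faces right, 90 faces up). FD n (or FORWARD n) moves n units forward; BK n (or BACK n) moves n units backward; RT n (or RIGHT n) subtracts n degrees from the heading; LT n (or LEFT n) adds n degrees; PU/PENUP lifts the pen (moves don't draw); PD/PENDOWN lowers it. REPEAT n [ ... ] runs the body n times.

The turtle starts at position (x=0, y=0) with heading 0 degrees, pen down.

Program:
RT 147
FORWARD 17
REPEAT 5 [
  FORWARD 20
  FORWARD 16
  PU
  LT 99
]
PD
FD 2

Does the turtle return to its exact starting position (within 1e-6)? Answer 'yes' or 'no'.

Executing turtle program step by step:
Start: pos=(0,0), heading=0, pen down
RT 147: heading 0 -> 213
FD 17: (0,0) -> (-14.257,-9.259) [heading=213, draw]
REPEAT 5 [
  -- iteration 1/5 --
  FD 20: (-14.257,-9.259) -> (-31.031,-20.152) [heading=213, draw]
  FD 16: (-31.031,-20.152) -> (-44.45,-28.866) [heading=213, draw]
  PU: pen up
  LT 99: heading 213 -> 312
  -- iteration 2/5 --
  FD 20: (-44.45,-28.866) -> (-31.067,-43.729) [heading=312, move]
  FD 16: (-31.067,-43.729) -> (-20.361,-55.619) [heading=312, move]
  PU: pen up
  LT 99: heading 312 -> 51
  -- iteration 3/5 --
  FD 20: (-20.361,-55.619) -> (-7.774,-40.076) [heading=51, move]
  FD 16: (-7.774,-40.076) -> (2.295,-27.642) [heading=51, move]
  PU: pen up
  LT 99: heading 51 -> 150
  -- iteration 4/5 --
  FD 20: (2.295,-27.642) -> (-15.026,-17.642) [heading=150, move]
  FD 16: (-15.026,-17.642) -> (-28.882,-9.642) [heading=150, move]
  PU: pen up
  LT 99: heading 150 -> 249
  -- iteration 5/5 --
  FD 20: (-28.882,-9.642) -> (-36.05,-28.313) [heading=249, move]
  FD 16: (-36.05,-28.313) -> (-41.783,-43.251) [heading=249, move]
  PU: pen up
  LT 99: heading 249 -> 348
]
PD: pen down
FD 2: (-41.783,-43.251) -> (-39.827,-43.667) [heading=348, draw]
Final: pos=(-39.827,-43.667), heading=348, 4 segment(s) drawn

Start position: (0, 0)
Final position: (-39.827, -43.667)
Distance = 59.101; >= 1e-6 -> NOT closed

Answer: no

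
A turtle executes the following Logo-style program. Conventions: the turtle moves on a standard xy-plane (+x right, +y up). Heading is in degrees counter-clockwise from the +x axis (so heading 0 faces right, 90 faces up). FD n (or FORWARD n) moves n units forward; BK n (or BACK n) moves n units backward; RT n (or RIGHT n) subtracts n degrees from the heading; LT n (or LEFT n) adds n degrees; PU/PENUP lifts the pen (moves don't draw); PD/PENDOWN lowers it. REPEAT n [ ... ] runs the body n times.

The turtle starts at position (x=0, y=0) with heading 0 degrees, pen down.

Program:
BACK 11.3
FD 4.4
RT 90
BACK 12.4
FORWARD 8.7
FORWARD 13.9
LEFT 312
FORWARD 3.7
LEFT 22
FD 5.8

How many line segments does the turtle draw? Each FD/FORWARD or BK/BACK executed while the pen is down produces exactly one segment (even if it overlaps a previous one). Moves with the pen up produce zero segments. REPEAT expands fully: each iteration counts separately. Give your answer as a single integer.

Executing turtle program step by step:
Start: pos=(0,0), heading=0, pen down
BK 11.3: (0,0) -> (-11.3,0) [heading=0, draw]
FD 4.4: (-11.3,0) -> (-6.9,0) [heading=0, draw]
RT 90: heading 0 -> 270
BK 12.4: (-6.9,0) -> (-6.9,12.4) [heading=270, draw]
FD 8.7: (-6.9,12.4) -> (-6.9,3.7) [heading=270, draw]
FD 13.9: (-6.9,3.7) -> (-6.9,-10.2) [heading=270, draw]
LT 312: heading 270 -> 222
FD 3.7: (-6.9,-10.2) -> (-9.65,-12.676) [heading=222, draw]
LT 22: heading 222 -> 244
FD 5.8: (-9.65,-12.676) -> (-12.192,-17.889) [heading=244, draw]
Final: pos=(-12.192,-17.889), heading=244, 7 segment(s) drawn
Segments drawn: 7

Answer: 7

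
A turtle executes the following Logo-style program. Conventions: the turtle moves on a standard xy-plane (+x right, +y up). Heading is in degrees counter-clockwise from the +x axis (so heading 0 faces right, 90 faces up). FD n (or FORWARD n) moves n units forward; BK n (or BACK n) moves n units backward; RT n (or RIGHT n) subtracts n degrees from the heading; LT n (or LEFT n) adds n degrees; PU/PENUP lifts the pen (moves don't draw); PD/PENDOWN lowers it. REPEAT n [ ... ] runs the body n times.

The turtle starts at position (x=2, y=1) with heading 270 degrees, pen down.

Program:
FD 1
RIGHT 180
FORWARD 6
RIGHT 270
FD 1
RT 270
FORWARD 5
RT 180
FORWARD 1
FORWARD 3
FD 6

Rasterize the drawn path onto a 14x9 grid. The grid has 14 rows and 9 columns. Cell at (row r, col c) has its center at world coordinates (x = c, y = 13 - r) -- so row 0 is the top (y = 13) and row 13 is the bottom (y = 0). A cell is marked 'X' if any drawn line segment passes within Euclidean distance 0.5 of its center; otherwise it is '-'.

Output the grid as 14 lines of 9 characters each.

Segment 0: (2,1) -> (2,0)
Segment 1: (2,0) -> (2,6)
Segment 2: (2,6) -> (1,6)
Segment 3: (1,6) -> (1,1)
Segment 4: (1,1) -> (1,2)
Segment 5: (1,2) -> (1,5)
Segment 6: (1,5) -> (1,11)

Answer: ---------
---------
-X-------
-X-------
-X-------
-X-------
-X-------
-XX------
-XX------
-XX------
-XX------
-XX------
-XX------
--X------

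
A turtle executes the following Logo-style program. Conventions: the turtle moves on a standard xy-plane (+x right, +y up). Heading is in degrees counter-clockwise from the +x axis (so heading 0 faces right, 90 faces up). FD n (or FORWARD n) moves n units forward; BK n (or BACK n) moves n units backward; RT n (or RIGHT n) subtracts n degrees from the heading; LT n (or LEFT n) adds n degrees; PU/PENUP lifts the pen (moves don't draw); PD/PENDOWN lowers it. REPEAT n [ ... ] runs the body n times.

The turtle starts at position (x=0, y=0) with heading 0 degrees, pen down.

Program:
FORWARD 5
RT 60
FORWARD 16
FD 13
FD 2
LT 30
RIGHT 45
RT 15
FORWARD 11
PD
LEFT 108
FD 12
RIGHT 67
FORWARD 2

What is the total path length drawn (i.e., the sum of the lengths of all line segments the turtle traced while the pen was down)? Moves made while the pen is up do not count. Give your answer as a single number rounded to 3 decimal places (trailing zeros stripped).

Answer: 61

Derivation:
Executing turtle program step by step:
Start: pos=(0,0), heading=0, pen down
FD 5: (0,0) -> (5,0) [heading=0, draw]
RT 60: heading 0 -> 300
FD 16: (5,0) -> (13,-13.856) [heading=300, draw]
FD 13: (13,-13.856) -> (19.5,-25.115) [heading=300, draw]
FD 2: (19.5,-25.115) -> (20.5,-26.847) [heading=300, draw]
LT 30: heading 300 -> 330
RT 45: heading 330 -> 285
RT 15: heading 285 -> 270
FD 11: (20.5,-26.847) -> (20.5,-37.847) [heading=270, draw]
PD: pen down
LT 108: heading 270 -> 18
FD 12: (20.5,-37.847) -> (31.913,-34.139) [heading=18, draw]
RT 67: heading 18 -> 311
FD 2: (31.913,-34.139) -> (33.225,-35.648) [heading=311, draw]
Final: pos=(33.225,-35.648), heading=311, 7 segment(s) drawn

Segment lengths:
  seg 1: (0,0) -> (5,0), length = 5
  seg 2: (5,0) -> (13,-13.856), length = 16
  seg 3: (13,-13.856) -> (19.5,-25.115), length = 13
  seg 4: (19.5,-25.115) -> (20.5,-26.847), length = 2
  seg 5: (20.5,-26.847) -> (20.5,-37.847), length = 11
  seg 6: (20.5,-37.847) -> (31.913,-34.139), length = 12
  seg 7: (31.913,-34.139) -> (33.225,-35.648), length = 2
Total = 61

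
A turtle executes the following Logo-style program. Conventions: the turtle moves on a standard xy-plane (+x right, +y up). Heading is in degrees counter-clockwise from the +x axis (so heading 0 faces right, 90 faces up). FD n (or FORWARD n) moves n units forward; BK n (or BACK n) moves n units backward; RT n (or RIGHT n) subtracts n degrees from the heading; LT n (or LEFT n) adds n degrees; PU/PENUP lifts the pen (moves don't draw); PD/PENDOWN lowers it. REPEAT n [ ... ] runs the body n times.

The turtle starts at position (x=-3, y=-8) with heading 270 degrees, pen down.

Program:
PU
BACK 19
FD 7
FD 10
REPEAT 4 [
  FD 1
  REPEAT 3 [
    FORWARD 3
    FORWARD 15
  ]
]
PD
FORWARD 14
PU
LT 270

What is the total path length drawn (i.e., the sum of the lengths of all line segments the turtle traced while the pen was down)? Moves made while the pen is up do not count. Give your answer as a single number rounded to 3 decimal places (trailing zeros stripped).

Executing turtle program step by step:
Start: pos=(-3,-8), heading=270, pen down
PU: pen up
BK 19: (-3,-8) -> (-3,11) [heading=270, move]
FD 7: (-3,11) -> (-3,4) [heading=270, move]
FD 10: (-3,4) -> (-3,-6) [heading=270, move]
REPEAT 4 [
  -- iteration 1/4 --
  FD 1: (-3,-6) -> (-3,-7) [heading=270, move]
  REPEAT 3 [
    -- iteration 1/3 --
    FD 3: (-3,-7) -> (-3,-10) [heading=270, move]
    FD 15: (-3,-10) -> (-3,-25) [heading=270, move]
    -- iteration 2/3 --
    FD 3: (-3,-25) -> (-3,-28) [heading=270, move]
    FD 15: (-3,-28) -> (-3,-43) [heading=270, move]
    -- iteration 3/3 --
    FD 3: (-3,-43) -> (-3,-46) [heading=270, move]
    FD 15: (-3,-46) -> (-3,-61) [heading=270, move]
  ]
  -- iteration 2/4 --
  FD 1: (-3,-61) -> (-3,-62) [heading=270, move]
  REPEAT 3 [
    -- iteration 1/3 --
    FD 3: (-3,-62) -> (-3,-65) [heading=270, move]
    FD 15: (-3,-65) -> (-3,-80) [heading=270, move]
    -- iteration 2/3 --
    FD 3: (-3,-80) -> (-3,-83) [heading=270, move]
    FD 15: (-3,-83) -> (-3,-98) [heading=270, move]
    -- iteration 3/3 --
    FD 3: (-3,-98) -> (-3,-101) [heading=270, move]
    FD 15: (-3,-101) -> (-3,-116) [heading=270, move]
  ]
  -- iteration 3/4 --
  FD 1: (-3,-116) -> (-3,-117) [heading=270, move]
  REPEAT 3 [
    -- iteration 1/3 --
    FD 3: (-3,-117) -> (-3,-120) [heading=270, move]
    FD 15: (-3,-120) -> (-3,-135) [heading=270, move]
    -- iteration 2/3 --
    FD 3: (-3,-135) -> (-3,-138) [heading=270, move]
    FD 15: (-3,-138) -> (-3,-153) [heading=270, move]
    -- iteration 3/3 --
    FD 3: (-3,-153) -> (-3,-156) [heading=270, move]
    FD 15: (-3,-156) -> (-3,-171) [heading=270, move]
  ]
  -- iteration 4/4 --
  FD 1: (-3,-171) -> (-3,-172) [heading=270, move]
  REPEAT 3 [
    -- iteration 1/3 --
    FD 3: (-3,-172) -> (-3,-175) [heading=270, move]
    FD 15: (-3,-175) -> (-3,-190) [heading=270, move]
    -- iteration 2/3 --
    FD 3: (-3,-190) -> (-3,-193) [heading=270, move]
    FD 15: (-3,-193) -> (-3,-208) [heading=270, move]
    -- iteration 3/3 --
    FD 3: (-3,-208) -> (-3,-211) [heading=270, move]
    FD 15: (-3,-211) -> (-3,-226) [heading=270, move]
  ]
]
PD: pen down
FD 14: (-3,-226) -> (-3,-240) [heading=270, draw]
PU: pen up
LT 270: heading 270 -> 180
Final: pos=(-3,-240), heading=180, 1 segment(s) drawn

Segment lengths:
  seg 1: (-3,-226) -> (-3,-240), length = 14
Total = 14

Answer: 14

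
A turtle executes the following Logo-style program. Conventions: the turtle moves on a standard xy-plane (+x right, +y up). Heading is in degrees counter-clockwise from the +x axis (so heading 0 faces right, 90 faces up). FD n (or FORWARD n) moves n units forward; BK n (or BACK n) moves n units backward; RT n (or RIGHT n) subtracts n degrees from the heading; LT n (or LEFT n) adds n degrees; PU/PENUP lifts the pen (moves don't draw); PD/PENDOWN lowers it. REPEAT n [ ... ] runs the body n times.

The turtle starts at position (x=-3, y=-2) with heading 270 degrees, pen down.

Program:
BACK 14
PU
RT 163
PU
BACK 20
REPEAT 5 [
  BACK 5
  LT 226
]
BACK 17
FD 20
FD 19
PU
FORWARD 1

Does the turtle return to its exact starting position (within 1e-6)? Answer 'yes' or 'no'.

Answer: no

Derivation:
Executing turtle program step by step:
Start: pos=(-3,-2), heading=270, pen down
BK 14: (-3,-2) -> (-3,12) [heading=270, draw]
PU: pen up
RT 163: heading 270 -> 107
PU: pen up
BK 20: (-3,12) -> (2.847,-7.126) [heading=107, move]
REPEAT 5 [
  -- iteration 1/5 --
  BK 5: (2.847,-7.126) -> (4.309,-11.908) [heading=107, move]
  LT 226: heading 107 -> 333
  -- iteration 2/5 --
  BK 5: (4.309,-11.908) -> (-0.146,-9.638) [heading=333, move]
  LT 226: heading 333 -> 199
  -- iteration 3/5 --
  BK 5: (-0.146,-9.638) -> (4.582,-8.01) [heading=199, move]
  LT 226: heading 199 -> 65
  -- iteration 4/5 --
  BK 5: (4.582,-8.01) -> (2.469,-12.541) [heading=65, move]
  LT 226: heading 65 -> 291
  -- iteration 5/5 --
  BK 5: (2.469,-12.541) -> (0.677,-7.873) [heading=291, move]
  LT 226: heading 291 -> 157
]
BK 17: (0.677,-7.873) -> (16.326,-14.516) [heading=157, move]
FD 20: (16.326,-14.516) -> (-2.085,-6.701) [heading=157, move]
FD 19: (-2.085,-6.701) -> (-19.574,0.723) [heading=157, move]
PU: pen up
FD 1: (-19.574,0.723) -> (-20.495,1.113) [heading=157, move]
Final: pos=(-20.495,1.113), heading=157, 1 segment(s) drawn

Start position: (-3, -2)
Final position: (-20.495, 1.113)
Distance = 17.77; >= 1e-6 -> NOT closed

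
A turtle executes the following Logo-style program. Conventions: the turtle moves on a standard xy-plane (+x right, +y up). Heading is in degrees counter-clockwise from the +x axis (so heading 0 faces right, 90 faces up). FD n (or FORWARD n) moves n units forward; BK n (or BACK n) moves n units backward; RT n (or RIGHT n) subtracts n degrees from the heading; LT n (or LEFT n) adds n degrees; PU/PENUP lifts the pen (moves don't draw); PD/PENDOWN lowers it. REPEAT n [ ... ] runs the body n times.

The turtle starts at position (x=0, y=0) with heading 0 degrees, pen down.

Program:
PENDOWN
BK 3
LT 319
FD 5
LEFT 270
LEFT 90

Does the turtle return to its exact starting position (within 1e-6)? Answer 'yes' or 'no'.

Answer: no

Derivation:
Executing turtle program step by step:
Start: pos=(0,0), heading=0, pen down
PD: pen down
BK 3: (0,0) -> (-3,0) [heading=0, draw]
LT 319: heading 0 -> 319
FD 5: (-3,0) -> (0.774,-3.28) [heading=319, draw]
LT 270: heading 319 -> 229
LT 90: heading 229 -> 319
Final: pos=(0.774,-3.28), heading=319, 2 segment(s) drawn

Start position: (0, 0)
Final position: (0.774, -3.28)
Distance = 3.37; >= 1e-6 -> NOT closed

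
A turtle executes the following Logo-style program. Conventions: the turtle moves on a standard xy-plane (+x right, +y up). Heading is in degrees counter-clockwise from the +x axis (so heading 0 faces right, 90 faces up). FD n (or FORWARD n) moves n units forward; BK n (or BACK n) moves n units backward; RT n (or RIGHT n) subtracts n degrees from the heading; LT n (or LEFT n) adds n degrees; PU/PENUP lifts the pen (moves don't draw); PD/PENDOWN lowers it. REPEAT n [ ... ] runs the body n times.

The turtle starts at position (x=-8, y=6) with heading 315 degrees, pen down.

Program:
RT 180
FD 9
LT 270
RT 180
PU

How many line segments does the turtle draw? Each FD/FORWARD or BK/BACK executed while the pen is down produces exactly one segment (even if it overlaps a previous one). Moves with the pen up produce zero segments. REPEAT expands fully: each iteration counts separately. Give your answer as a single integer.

Executing turtle program step by step:
Start: pos=(-8,6), heading=315, pen down
RT 180: heading 315 -> 135
FD 9: (-8,6) -> (-14.364,12.364) [heading=135, draw]
LT 270: heading 135 -> 45
RT 180: heading 45 -> 225
PU: pen up
Final: pos=(-14.364,12.364), heading=225, 1 segment(s) drawn
Segments drawn: 1

Answer: 1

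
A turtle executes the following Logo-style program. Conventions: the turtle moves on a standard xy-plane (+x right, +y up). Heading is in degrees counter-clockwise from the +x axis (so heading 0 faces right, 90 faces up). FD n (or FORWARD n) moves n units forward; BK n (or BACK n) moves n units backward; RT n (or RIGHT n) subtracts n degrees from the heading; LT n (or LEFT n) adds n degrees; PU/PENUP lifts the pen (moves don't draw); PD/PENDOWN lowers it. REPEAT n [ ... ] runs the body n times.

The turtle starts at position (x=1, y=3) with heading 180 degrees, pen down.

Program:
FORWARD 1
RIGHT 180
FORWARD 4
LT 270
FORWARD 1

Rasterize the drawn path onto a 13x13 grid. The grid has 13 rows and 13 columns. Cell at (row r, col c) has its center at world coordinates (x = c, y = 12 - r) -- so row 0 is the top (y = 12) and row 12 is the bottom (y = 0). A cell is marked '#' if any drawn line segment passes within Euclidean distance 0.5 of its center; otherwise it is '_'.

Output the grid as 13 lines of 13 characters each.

Answer: _____________
_____________
_____________
_____________
_____________
_____________
_____________
_____________
_____________
#####________
____#________
_____________
_____________

Derivation:
Segment 0: (1,3) -> (0,3)
Segment 1: (0,3) -> (4,3)
Segment 2: (4,3) -> (4,2)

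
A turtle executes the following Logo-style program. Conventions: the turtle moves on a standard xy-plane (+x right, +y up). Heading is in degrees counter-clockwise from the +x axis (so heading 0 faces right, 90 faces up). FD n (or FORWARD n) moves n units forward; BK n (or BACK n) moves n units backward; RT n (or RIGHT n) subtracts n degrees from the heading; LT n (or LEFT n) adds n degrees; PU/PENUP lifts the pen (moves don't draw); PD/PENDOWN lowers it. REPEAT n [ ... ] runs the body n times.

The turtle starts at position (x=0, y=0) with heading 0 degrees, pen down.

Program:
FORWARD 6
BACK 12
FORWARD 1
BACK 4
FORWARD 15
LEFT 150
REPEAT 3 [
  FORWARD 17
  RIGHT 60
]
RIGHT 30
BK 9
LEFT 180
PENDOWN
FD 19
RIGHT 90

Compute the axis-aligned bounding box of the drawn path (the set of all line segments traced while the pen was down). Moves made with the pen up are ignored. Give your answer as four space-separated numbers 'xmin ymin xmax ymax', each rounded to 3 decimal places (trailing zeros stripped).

Answer: -9 0 6 58.249

Derivation:
Executing turtle program step by step:
Start: pos=(0,0), heading=0, pen down
FD 6: (0,0) -> (6,0) [heading=0, draw]
BK 12: (6,0) -> (-6,0) [heading=0, draw]
FD 1: (-6,0) -> (-5,0) [heading=0, draw]
BK 4: (-5,0) -> (-9,0) [heading=0, draw]
FD 15: (-9,0) -> (6,0) [heading=0, draw]
LT 150: heading 0 -> 150
REPEAT 3 [
  -- iteration 1/3 --
  FD 17: (6,0) -> (-8.722,8.5) [heading=150, draw]
  RT 60: heading 150 -> 90
  -- iteration 2/3 --
  FD 17: (-8.722,8.5) -> (-8.722,25.5) [heading=90, draw]
  RT 60: heading 90 -> 30
  -- iteration 3/3 --
  FD 17: (-8.722,25.5) -> (6,34) [heading=30, draw]
  RT 60: heading 30 -> 330
]
RT 30: heading 330 -> 300
BK 9: (6,34) -> (1.5,41.794) [heading=300, draw]
LT 180: heading 300 -> 120
PD: pen down
FD 19: (1.5,41.794) -> (-8,58.249) [heading=120, draw]
RT 90: heading 120 -> 30
Final: pos=(-8,58.249), heading=30, 10 segment(s) drawn

Segment endpoints: x in {-9, -8.722, -8.722, -8, -6, -5, 0, 1.5, 6, 6}, y in {0, 8.5, 25.5, 34, 41.794, 58.249}
xmin=-9, ymin=0, xmax=6, ymax=58.249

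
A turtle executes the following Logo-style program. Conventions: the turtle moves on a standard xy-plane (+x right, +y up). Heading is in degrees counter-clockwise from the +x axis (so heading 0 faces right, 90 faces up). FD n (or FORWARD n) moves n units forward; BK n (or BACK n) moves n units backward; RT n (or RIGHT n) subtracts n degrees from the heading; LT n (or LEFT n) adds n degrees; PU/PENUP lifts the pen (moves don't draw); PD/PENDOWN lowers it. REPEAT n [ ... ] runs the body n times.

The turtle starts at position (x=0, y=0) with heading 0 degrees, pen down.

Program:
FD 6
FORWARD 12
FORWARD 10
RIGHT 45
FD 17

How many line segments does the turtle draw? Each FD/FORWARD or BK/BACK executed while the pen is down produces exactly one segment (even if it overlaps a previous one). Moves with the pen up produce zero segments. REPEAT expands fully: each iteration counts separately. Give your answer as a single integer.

Answer: 4

Derivation:
Executing turtle program step by step:
Start: pos=(0,0), heading=0, pen down
FD 6: (0,0) -> (6,0) [heading=0, draw]
FD 12: (6,0) -> (18,0) [heading=0, draw]
FD 10: (18,0) -> (28,0) [heading=0, draw]
RT 45: heading 0 -> 315
FD 17: (28,0) -> (40.021,-12.021) [heading=315, draw]
Final: pos=(40.021,-12.021), heading=315, 4 segment(s) drawn
Segments drawn: 4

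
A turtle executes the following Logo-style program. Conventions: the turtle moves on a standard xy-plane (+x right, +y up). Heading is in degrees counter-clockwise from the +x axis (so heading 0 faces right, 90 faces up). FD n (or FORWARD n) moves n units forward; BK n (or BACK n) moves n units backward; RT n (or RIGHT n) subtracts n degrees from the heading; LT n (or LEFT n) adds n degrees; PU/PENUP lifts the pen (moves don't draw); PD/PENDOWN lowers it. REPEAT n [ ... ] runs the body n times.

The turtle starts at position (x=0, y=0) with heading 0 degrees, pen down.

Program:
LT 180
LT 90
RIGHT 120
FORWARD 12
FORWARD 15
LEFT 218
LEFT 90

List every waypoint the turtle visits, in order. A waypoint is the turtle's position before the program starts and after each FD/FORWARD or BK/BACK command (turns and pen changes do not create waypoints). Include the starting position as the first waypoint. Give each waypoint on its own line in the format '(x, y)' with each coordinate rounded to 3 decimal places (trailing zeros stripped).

Answer: (0, 0)
(-10.392, 6)
(-23.383, 13.5)

Derivation:
Executing turtle program step by step:
Start: pos=(0,0), heading=0, pen down
LT 180: heading 0 -> 180
LT 90: heading 180 -> 270
RT 120: heading 270 -> 150
FD 12: (0,0) -> (-10.392,6) [heading=150, draw]
FD 15: (-10.392,6) -> (-23.383,13.5) [heading=150, draw]
LT 218: heading 150 -> 8
LT 90: heading 8 -> 98
Final: pos=(-23.383,13.5), heading=98, 2 segment(s) drawn
Waypoints (3 total):
(0, 0)
(-10.392, 6)
(-23.383, 13.5)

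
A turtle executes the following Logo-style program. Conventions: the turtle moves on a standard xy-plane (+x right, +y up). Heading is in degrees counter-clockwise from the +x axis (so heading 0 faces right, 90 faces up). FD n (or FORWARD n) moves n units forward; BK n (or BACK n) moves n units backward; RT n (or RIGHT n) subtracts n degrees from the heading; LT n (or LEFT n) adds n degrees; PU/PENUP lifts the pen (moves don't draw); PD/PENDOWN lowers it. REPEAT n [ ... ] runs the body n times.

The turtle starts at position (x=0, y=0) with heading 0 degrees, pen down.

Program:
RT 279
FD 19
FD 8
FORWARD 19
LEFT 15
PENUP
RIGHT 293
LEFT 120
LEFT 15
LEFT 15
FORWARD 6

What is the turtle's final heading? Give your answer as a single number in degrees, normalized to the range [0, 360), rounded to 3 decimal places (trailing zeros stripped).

Answer: 313

Derivation:
Executing turtle program step by step:
Start: pos=(0,0), heading=0, pen down
RT 279: heading 0 -> 81
FD 19: (0,0) -> (2.972,18.766) [heading=81, draw]
FD 8: (2.972,18.766) -> (4.224,26.668) [heading=81, draw]
FD 19: (4.224,26.668) -> (7.196,45.434) [heading=81, draw]
LT 15: heading 81 -> 96
PU: pen up
RT 293: heading 96 -> 163
LT 120: heading 163 -> 283
LT 15: heading 283 -> 298
LT 15: heading 298 -> 313
FD 6: (7.196,45.434) -> (11.288,41.046) [heading=313, move]
Final: pos=(11.288,41.046), heading=313, 3 segment(s) drawn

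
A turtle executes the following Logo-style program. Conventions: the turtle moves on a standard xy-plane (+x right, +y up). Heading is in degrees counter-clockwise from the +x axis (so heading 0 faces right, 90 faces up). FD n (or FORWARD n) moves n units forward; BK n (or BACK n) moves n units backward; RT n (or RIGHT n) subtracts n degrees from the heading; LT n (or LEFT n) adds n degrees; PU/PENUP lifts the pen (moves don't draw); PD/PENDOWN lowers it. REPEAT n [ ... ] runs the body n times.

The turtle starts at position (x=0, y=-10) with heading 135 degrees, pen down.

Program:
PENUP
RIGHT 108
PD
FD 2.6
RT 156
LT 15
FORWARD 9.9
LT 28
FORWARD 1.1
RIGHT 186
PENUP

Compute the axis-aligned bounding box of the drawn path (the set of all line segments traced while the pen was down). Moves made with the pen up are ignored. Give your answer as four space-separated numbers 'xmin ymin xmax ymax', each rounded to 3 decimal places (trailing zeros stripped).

Answer: -1.71 -18.961 2.317 -8.82

Derivation:
Executing turtle program step by step:
Start: pos=(0,-10), heading=135, pen down
PU: pen up
RT 108: heading 135 -> 27
PD: pen down
FD 2.6: (0,-10) -> (2.317,-8.82) [heading=27, draw]
RT 156: heading 27 -> 231
LT 15: heading 231 -> 246
FD 9.9: (2.317,-8.82) -> (-1.71,-17.864) [heading=246, draw]
LT 28: heading 246 -> 274
FD 1.1: (-1.71,-17.864) -> (-1.633,-18.961) [heading=274, draw]
RT 186: heading 274 -> 88
PU: pen up
Final: pos=(-1.633,-18.961), heading=88, 3 segment(s) drawn

Segment endpoints: x in {-1.71, -1.633, 0, 2.317}, y in {-18.961, -17.864, -10, -8.82}
xmin=-1.71, ymin=-18.961, xmax=2.317, ymax=-8.82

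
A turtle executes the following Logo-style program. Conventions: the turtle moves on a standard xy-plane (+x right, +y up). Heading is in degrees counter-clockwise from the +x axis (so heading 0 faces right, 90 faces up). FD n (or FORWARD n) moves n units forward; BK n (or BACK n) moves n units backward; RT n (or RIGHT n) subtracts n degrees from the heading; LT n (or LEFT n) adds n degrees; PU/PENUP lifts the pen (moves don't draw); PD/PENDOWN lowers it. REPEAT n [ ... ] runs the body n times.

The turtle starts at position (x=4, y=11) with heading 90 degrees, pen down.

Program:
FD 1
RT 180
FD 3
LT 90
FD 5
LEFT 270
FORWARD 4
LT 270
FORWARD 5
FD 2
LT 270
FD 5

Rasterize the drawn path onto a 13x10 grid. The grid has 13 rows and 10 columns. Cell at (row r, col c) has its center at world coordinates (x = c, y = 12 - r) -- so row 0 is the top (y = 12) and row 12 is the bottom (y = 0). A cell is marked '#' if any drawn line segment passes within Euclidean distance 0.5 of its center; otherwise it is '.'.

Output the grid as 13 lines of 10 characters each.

Answer: ....#.....
....#.....
..#.#.....
..#.######
..#......#
..#......#
..#......#
..########
..........
..........
..........
..........
..........

Derivation:
Segment 0: (4,11) -> (4,12)
Segment 1: (4,12) -> (4,9)
Segment 2: (4,9) -> (9,9)
Segment 3: (9,9) -> (9,5)
Segment 4: (9,5) -> (4,5)
Segment 5: (4,5) -> (2,5)
Segment 6: (2,5) -> (2,10)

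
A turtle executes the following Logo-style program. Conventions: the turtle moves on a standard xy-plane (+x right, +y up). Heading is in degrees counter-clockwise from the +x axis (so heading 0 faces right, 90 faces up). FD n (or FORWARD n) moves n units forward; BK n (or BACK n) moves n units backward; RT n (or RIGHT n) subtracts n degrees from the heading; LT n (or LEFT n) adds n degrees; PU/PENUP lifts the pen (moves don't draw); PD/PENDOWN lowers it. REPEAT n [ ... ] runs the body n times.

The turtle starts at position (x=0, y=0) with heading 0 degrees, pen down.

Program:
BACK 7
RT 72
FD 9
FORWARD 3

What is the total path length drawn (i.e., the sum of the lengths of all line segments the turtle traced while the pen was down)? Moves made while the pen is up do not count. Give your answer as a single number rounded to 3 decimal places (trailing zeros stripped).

Executing turtle program step by step:
Start: pos=(0,0), heading=0, pen down
BK 7: (0,0) -> (-7,0) [heading=0, draw]
RT 72: heading 0 -> 288
FD 9: (-7,0) -> (-4.219,-8.56) [heading=288, draw]
FD 3: (-4.219,-8.56) -> (-3.292,-11.413) [heading=288, draw]
Final: pos=(-3.292,-11.413), heading=288, 3 segment(s) drawn

Segment lengths:
  seg 1: (0,0) -> (-7,0), length = 7
  seg 2: (-7,0) -> (-4.219,-8.56), length = 9
  seg 3: (-4.219,-8.56) -> (-3.292,-11.413), length = 3
Total = 19

Answer: 19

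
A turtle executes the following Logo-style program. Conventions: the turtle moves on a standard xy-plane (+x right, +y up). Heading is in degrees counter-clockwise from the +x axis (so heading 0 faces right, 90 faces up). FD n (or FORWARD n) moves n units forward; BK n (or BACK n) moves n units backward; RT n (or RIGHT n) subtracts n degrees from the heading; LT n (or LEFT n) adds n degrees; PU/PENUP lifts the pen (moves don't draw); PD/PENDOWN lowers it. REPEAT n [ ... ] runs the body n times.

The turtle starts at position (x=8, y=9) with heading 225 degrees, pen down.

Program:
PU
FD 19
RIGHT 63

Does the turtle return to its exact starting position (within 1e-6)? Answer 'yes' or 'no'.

Answer: no

Derivation:
Executing turtle program step by step:
Start: pos=(8,9), heading=225, pen down
PU: pen up
FD 19: (8,9) -> (-5.435,-4.435) [heading=225, move]
RT 63: heading 225 -> 162
Final: pos=(-5.435,-4.435), heading=162, 0 segment(s) drawn

Start position: (8, 9)
Final position: (-5.435, -4.435)
Distance = 19; >= 1e-6 -> NOT closed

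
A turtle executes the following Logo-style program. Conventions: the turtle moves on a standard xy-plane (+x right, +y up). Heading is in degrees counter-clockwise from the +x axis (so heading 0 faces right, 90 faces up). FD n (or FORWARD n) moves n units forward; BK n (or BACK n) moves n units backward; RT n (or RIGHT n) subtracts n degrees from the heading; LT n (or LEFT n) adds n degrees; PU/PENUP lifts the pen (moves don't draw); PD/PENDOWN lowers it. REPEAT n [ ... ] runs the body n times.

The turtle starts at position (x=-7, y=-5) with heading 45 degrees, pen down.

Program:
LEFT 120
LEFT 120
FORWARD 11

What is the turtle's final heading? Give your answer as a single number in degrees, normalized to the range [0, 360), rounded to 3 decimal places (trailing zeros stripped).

Executing turtle program step by step:
Start: pos=(-7,-5), heading=45, pen down
LT 120: heading 45 -> 165
LT 120: heading 165 -> 285
FD 11: (-7,-5) -> (-4.153,-15.625) [heading=285, draw]
Final: pos=(-4.153,-15.625), heading=285, 1 segment(s) drawn

Answer: 285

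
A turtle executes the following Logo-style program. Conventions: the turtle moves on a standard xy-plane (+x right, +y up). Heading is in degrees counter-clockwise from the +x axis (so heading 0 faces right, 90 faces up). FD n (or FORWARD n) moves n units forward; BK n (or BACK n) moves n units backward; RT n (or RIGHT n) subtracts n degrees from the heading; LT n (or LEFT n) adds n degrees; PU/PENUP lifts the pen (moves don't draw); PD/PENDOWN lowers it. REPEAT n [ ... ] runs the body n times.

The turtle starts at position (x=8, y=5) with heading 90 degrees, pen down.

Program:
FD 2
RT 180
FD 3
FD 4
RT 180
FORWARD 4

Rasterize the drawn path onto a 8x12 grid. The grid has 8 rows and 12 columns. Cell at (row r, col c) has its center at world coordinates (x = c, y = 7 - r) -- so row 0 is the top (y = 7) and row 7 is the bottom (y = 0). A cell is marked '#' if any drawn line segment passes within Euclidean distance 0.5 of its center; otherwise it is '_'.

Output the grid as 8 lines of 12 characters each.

Segment 0: (8,5) -> (8,7)
Segment 1: (8,7) -> (8,4)
Segment 2: (8,4) -> (8,0)
Segment 3: (8,0) -> (8,4)

Answer: ________#___
________#___
________#___
________#___
________#___
________#___
________#___
________#___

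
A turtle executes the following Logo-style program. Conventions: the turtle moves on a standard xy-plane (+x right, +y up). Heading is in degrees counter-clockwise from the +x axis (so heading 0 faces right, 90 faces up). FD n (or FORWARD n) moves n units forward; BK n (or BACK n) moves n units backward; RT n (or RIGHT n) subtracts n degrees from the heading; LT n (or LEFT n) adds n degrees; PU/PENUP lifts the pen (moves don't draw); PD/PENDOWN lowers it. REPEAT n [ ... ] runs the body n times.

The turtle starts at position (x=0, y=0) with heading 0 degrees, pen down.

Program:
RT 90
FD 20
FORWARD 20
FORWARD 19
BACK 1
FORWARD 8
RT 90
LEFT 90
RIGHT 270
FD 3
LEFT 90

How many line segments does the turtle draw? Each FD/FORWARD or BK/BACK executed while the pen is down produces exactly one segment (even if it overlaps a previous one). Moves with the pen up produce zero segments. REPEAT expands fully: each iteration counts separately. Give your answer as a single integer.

Answer: 6

Derivation:
Executing turtle program step by step:
Start: pos=(0,0), heading=0, pen down
RT 90: heading 0 -> 270
FD 20: (0,0) -> (0,-20) [heading=270, draw]
FD 20: (0,-20) -> (0,-40) [heading=270, draw]
FD 19: (0,-40) -> (0,-59) [heading=270, draw]
BK 1: (0,-59) -> (0,-58) [heading=270, draw]
FD 8: (0,-58) -> (0,-66) [heading=270, draw]
RT 90: heading 270 -> 180
LT 90: heading 180 -> 270
RT 270: heading 270 -> 0
FD 3: (0,-66) -> (3,-66) [heading=0, draw]
LT 90: heading 0 -> 90
Final: pos=(3,-66), heading=90, 6 segment(s) drawn
Segments drawn: 6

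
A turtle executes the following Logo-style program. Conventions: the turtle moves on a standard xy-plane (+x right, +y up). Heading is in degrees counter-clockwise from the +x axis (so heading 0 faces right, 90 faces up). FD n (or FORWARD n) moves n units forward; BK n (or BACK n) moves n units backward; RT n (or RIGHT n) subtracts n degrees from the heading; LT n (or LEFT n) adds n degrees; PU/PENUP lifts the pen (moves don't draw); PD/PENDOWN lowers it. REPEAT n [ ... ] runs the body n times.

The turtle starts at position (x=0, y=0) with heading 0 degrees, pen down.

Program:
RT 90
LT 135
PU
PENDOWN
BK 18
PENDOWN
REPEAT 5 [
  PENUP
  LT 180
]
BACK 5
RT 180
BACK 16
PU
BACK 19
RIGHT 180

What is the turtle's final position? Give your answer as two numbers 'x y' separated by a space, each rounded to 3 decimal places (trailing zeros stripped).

Answer: -33.941 -33.941

Derivation:
Executing turtle program step by step:
Start: pos=(0,0), heading=0, pen down
RT 90: heading 0 -> 270
LT 135: heading 270 -> 45
PU: pen up
PD: pen down
BK 18: (0,0) -> (-12.728,-12.728) [heading=45, draw]
PD: pen down
REPEAT 5 [
  -- iteration 1/5 --
  PU: pen up
  LT 180: heading 45 -> 225
  -- iteration 2/5 --
  PU: pen up
  LT 180: heading 225 -> 45
  -- iteration 3/5 --
  PU: pen up
  LT 180: heading 45 -> 225
  -- iteration 4/5 --
  PU: pen up
  LT 180: heading 225 -> 45
  -- iteration 5/5 --
  PU: pen up
  LT 180: heading 45 -> 225
]
BK 5: (-12.728,-12.728) -> (-9.192,-9.192) [heading=225, move]
RT 180: heading 225 -> 45
BK 16: (-9.192,-9.192) -> (-20.506,-20.506) [heading=45, move]
PU: pen up
BK 19: (-20.506,-20.506) -> (-33.941,-33.941) [heading=45, move]
RT 180: heading 45 -> 225
Final: pos=(-33.941,-33.941), heading=225, 1 segment(s) drawn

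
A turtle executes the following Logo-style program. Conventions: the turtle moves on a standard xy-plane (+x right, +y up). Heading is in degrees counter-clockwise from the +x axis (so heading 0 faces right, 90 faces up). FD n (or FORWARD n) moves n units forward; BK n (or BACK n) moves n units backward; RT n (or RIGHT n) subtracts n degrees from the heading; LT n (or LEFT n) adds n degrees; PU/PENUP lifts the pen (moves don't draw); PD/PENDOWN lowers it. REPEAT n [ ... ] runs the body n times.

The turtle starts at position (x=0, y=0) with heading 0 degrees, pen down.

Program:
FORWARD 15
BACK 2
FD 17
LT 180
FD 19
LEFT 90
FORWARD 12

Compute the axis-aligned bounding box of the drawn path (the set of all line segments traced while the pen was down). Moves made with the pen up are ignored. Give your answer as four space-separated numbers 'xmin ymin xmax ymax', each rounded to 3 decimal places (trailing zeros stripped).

Executing turtle program step by step:
Start: pos=(0,0), heading=0, pen down
FD 15: (0,0) -> (15,0) [heading=0, draw]
BK 2: (15,0) -> (13,0) [heading=0, draw]
FD 17: (13,0) -> (30,0) [heading=0, draw]
LT 180: heading 0 -> 180
FD 19: (30,0) -> (11,0) [heading=180, draw]
LT 90: heading 180 -> 270
FD 12: (11,0) -> (11,-12) [heading=270, draw]
Final: pos=(11,-12), heading=270, 5 segment(s) drawn

Segment endpoints: x in {0, 11, 11, 13, 15, 30}, y in {-12, 0, 0}
xmin=0, ymin=-12, xmax=30, ymax=0

Answer: 0 -12 30 0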